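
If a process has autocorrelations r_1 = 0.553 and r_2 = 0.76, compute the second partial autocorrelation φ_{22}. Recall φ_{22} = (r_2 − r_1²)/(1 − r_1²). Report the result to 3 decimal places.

φ_{22} = (r_2 − r_1²) / (1 − r_1²)
r_1² = (0.553)² = 0.305809
Numerator = 0.76 − 0.3058 = 0.4542; denominator = 1 − 0.3058 = 0.6942
φ_{22} = 0.4542 / 0.6942 = 0.654

0.654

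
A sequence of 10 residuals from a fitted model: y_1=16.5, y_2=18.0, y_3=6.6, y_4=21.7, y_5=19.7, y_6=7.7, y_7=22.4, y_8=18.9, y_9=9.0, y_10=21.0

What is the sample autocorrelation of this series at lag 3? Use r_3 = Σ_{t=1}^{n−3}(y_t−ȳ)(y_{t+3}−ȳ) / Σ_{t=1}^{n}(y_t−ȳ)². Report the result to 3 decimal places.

0.678

Mean ȳ = (16.5 + 18.0 + 6.6 + 21.7 + 19.7 + 7.7 + 22.4 + 18.9 + 9.0 + 21.0)/10 = 16.1500
Numerator Σ_{t=1}^{7}(y_t−ȳ)(y_{t+3}−ȳ) = 224.3875
Denominator Σ(y_t−ȳ)² = 330.8250
r_3 = 224.3875 / 330.8250 = 0.678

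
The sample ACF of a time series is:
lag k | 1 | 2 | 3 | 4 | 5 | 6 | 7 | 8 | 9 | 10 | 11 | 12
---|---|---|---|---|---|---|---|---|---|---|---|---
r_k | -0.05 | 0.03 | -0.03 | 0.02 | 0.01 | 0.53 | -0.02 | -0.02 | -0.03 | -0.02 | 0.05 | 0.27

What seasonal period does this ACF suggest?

The largest autocorrelation is r_6 = 0.53, with a weaker echo at lag 12 (0.27); the remaining lags stay at or below 0.05.
The dominant spike at lag 6 indicates a seasonal period of 6.

6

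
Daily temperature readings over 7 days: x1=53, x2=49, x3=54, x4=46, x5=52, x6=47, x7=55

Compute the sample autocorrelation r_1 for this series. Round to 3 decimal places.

Mean x̄ = (53 + 49 + 54 + 46 + 52 + 47 + 55)/7 = 50.8571
Deviations from mean: 2.1429, -1.8571, 3.1429, -4.8571, 1.1429, -3.8571, 4.1429
Numerator Σ_{t=1}^{6}(x_t−x̄)(x_{t+1}−x̄) = -51.0204
Denominator Σ(x_t−x̄)² = 74.8571
r_1 = -51.0204 / 74.8571 = -0.682

-0.682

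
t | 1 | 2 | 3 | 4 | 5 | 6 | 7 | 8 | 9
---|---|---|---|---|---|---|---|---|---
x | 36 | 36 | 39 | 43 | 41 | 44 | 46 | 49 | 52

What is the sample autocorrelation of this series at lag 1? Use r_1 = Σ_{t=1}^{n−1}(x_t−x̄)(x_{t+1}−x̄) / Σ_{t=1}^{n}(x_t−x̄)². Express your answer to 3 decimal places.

0.611

Mean x̄ = (36 + 36 + 39 + 43 + 41 + 44 + 46 + 49 + 52)/9 = 42.8889
Numerator Σ_{t=1}^{8}(x_t−x̄)(x_{t+1}−x̄) = 149.6543
Denominator Σ(x_t−x̄)² = 244.8889
r_1 = 149.6543 / 244.8889 = 0.611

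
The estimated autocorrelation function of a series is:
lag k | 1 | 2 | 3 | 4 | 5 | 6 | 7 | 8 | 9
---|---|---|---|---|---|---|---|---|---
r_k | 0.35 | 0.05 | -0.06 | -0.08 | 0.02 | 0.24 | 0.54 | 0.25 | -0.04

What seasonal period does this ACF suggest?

7

The largest autocorrelation is r_7 = 0.54; the remaining lags stay at or below 0.35. The elevated value at lag 1 (0.35), dropping to 0.05 at lag 2, reflects decaying short-term dependence rather than seasonality.
The dominant spike at lag 7 indicates a seasonal period of 7.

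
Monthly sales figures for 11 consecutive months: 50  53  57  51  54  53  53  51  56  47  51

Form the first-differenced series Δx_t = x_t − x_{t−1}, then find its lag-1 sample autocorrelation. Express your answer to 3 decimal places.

-0.627

First differences Δx: 3, 4, -6, 3, -1, 0, -2, 5, -9, 4
Mean of differences = 0.1000
Numerator Σ(Δx_t−Δx̄)(Δx_{t+1}−Δx̄) = -123.4100
Denominator Σ(Δx_t−Δx̄)² = 196.9000
r_1(Δx) = -123.4100 / 196.9000 = -0.627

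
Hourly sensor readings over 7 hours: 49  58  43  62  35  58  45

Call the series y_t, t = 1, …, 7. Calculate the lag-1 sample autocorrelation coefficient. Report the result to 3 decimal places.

-0.853

Mean ȳ = (49 + 58 + 43 + 62 + 35 + 58 + 45)/7 = 50.0000
Deviations from mean: -1.0000, 8.0000, -7.0000, 12.0000, -15.0000, 8.0000, -5.0000
Σ(y_t−ȳ)(y_{t+1}−ȳ) = (-8.0000) + (-56.0000) + (-84.0000) + (-180.0000) + (-120.0000) + (-40.0000) = -488.0000
Denominator Σ(y_t−ȳ)² = 572.0000
r_1 = -488.0000 / 572.0000 = -0.853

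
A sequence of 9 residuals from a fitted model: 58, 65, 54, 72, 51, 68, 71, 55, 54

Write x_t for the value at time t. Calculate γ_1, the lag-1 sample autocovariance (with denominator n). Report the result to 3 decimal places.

Mean x̄ = (58 + 65 + 54 + 72 + 51 + 68 + 71 + 55 + 54)/9 = 60.8889
Σ_{t=1}^{8}(x_t−x̄)(x_{t+1}−x̄) = -244.0123
γ_1 = -244.0123 / 9 = -27.112

-27.112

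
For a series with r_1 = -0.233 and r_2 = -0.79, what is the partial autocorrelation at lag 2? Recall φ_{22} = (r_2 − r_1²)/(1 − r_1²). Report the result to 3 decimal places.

φ_{22} = (r_2 − r_1²) / (1 − r_1²)
r_1² = (-0.233)² = 0.054289
Numerator = -0.79 − 0.0543 = -0.8443; denominator = 1 − 0.0543 = 0.9457
φ_{22} = -0.8443 / 0.9457 = -0.893

-0.893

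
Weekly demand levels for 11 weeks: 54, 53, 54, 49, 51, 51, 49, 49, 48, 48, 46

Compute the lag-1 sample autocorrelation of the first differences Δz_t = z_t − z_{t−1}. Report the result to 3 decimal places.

First differences Δz: -1, 1, -5, 2, 0, -2, 0, -1, 0, -2
Mean of differences = -0.8000
Numerator Σ(Δz_t−Δz̄)(Δz_{t+1}−Δz̄) = -20.6400
Denominator Σ(Δz_t−Δz̄)² = 33.6000
r_1(Δz) = -20.6400 / 33.6000 = -0.614

-0.614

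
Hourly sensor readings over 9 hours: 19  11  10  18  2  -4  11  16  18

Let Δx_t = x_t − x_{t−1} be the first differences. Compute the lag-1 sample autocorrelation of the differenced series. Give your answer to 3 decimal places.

First differences Δx: -8, -1, 8, -16, -6, 15, 5, 2
Mean of differences = -0.1250
Numerator Σ(Δx_t−Δx̄)(Δx_{t+1}−Δx̄) = -36.3906
Denominator Σ(Δx_t−Δx̄)² = 674.8750
r_1(Δx) = -36.3906 / 674.8750 = -0.054

-0.054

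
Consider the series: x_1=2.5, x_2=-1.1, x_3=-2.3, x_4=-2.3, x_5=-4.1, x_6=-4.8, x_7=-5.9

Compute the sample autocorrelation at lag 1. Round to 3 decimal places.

Mean x̄ = (2.5 − 1.1 − 2.3 − 2.3 − 4.1 − 4.8 − 5.9)/7 = -2.5714
Σ(x_t−x̄)(x_{t+1}−x̄) = (7.4622) + (0.3994) + (0.0737) + (-0.4149) + (3.4065) + (7.4180) = 18.3449
Denominator Σ(x_t−x̄)² = 46.4143
r_1 = 18.3449 / 46.4143 = 0.395

0.395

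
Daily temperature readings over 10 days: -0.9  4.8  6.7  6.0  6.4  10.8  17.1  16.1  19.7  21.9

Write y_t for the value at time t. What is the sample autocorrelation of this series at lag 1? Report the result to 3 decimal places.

0.627

Mean ȳ = (-0.9 + 4.8 + 6.7 + 6.0 + 6.4 + 10.8 + 17.1 + 16.1 + 19.7 + 21.9)/10 = 10.8600
Numerator Σ_{t=1}^{9}(y_t−ȳ)(y_{t+1}−ȳ) = 314.8744
Denominator Σ(y_t−ȳ)² = 502.2640
r_1 = 314.8744 / 502.2640 = 0.627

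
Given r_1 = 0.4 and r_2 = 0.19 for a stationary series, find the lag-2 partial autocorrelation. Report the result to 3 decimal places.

0.036

φ_{22} = (r_2 − r_1²) / (1 − r_1²)
r_1² = (0.4)² = 0.16
Numerator = 0.19 − 0.1600 = 0.0300; denominator = 1 − 0.1600 = 0.8400
φ_{22} = 0.0300 / 0.8400 = 0.036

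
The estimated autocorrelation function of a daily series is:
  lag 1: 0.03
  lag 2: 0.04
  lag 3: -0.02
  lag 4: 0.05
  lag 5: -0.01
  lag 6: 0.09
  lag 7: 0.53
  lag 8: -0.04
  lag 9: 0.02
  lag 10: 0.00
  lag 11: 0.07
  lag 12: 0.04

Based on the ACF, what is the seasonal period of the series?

7

The largest autocorrelation is r_7 = 0.53; the remaining lags stay at or below 0.09.
The dominant spike at lag 7 indicates a seasonal period of 7.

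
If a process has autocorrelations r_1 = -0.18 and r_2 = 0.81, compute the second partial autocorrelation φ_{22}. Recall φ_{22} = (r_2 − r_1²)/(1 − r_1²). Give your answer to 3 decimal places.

φ_{22} = (r_2 − r_1²) / (1 − r_1²)
r_1² = (-0.18)² = 0.0324
Numerator = 0.81 − 0.0324 = 0.7776; denominator = 1 − 0.0324 = 0.9676
φ_{22} = 0.7776 / 0.9676 = 0.804

0.804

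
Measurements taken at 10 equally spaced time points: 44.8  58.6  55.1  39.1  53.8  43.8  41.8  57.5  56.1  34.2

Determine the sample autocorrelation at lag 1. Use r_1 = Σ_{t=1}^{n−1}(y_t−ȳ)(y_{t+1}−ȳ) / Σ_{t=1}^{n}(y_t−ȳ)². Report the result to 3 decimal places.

-0.257

Mean ȳ = (44.8 + 58.6 + 55.1 + 39.1 + 53.8 + 43.8 + 41.8 + 57.5 + 56.1 + 34.2)/10 = 48.4800
Numerator Σ_{t=1}^{9}(y_t−ȳ)(y_{t+1}−ȳ) = -176.2144
Denominator Σ(y_t−ȳ)² = 685.9360
r_1 = -176.2144 / 685.9360 = -0.257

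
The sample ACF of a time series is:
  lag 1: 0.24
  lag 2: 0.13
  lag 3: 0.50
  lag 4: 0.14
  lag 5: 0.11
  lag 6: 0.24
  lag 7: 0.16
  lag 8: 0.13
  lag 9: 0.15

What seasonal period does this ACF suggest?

The largest autocorrelation is r_3 = 0.50; the remaining lags stay at or below 0.24. The elevated value at lag 1 (0.24), dropping to 0.13 at lag 2, reflects decaying short-term dependence rather than seasonality.
The dominant spike at lag 3 indicates a seasonal period of 3.

3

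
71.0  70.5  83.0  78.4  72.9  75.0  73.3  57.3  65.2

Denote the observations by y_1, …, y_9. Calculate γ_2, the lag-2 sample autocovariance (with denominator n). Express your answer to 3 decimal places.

-4.423

Mean ȳ = (71.0 + 70.5 + 83.0 + 78.4 + 72.9 + 75.0 + 73.3 + 57.3 + 65.2)/9 = 71.8444
Σ_{t=1}^{7}(y_t−ȳ)(y_{t+2}−ȳ) = -39.8028
γ_2 = -39.8028 / 9 = -4.423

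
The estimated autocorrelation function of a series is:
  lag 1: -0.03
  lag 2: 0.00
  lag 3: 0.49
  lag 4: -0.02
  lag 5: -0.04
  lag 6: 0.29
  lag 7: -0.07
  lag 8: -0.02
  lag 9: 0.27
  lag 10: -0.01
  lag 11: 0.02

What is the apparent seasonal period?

The largest autocorrelation is r_3 = 0.49, with weaker echoes at lags 6 (0.29) and 9 (0.27); the remaining lags stay at or below 0.02.
The dominant spike at lag 3 indicates a seasonal period of 3.

3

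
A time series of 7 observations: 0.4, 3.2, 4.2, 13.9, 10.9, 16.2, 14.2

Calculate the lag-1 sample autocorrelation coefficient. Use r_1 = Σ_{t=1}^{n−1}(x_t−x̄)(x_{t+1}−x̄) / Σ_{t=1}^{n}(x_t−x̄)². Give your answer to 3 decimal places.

Mean x̄ = (0.4 + 3.2 + 4.2 + 13.9 + 10.9 + 16.2 + 14.2)/7 = 9.0000
Deviations from mean: -8.6000, -5.8000, -4.8000, 4.9000, 1.9000, 7.2000, 5.2000
Numerator Σ_{t=1}^{6}(x_t−x̄)(x_{t+1}−x̄) = 114.6300
Denominator Σ(x_t−x̄)² = 237.1400
r_1 = 114.6300 / 237.1400 = 0.483

0.483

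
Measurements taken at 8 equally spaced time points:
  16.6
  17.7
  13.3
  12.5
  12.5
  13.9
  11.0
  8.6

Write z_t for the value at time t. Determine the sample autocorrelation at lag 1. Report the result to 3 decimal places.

Mean z̄ = (16.6 + 17.7 + 13.3 + 12.5 + 12.5 + 13.9 + 11.0 + 8.6)/8 = 13.2625
Σ(z_t−z̄)(z_{t+1}−z̄) = (14.8102) + (0.1664) + (-0.0286) + (0.5814) + (-0.4861) + (-1.4423) + (10.5489) = 24.1498
Denominator Σ(z_t−z̄)² = 59.2588
r_1 = 24.1498 / 59.2588 = 0.408

0.408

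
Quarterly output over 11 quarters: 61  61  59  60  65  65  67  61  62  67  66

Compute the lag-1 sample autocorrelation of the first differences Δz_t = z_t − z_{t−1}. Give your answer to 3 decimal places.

First differences Δz: 0, -2, 1, 5, 0, 2, -6, 1, 5, -1
Mean of differences = 0.5000
Numerator Σ(Δz_t−Δz̄)(Δz_{t+1}−Δz̄) = -18.2500
Denominator Σ(Δz_t−Δz̄)² = 94.5000
r_1(Δz) = -18.2500 / 94.5000 = -0.193

-0.193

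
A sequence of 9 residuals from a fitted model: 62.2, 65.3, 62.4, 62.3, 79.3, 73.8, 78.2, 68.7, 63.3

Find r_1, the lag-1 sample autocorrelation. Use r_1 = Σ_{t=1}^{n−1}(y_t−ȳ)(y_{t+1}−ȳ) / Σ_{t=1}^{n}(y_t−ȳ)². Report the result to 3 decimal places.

Mean ȳ = (62.2 + 65.3 + 62.4 + 62.3 + 79.3 + 73.8 + 78.2 + 68.7 + 63.3)/9 = 68.3889
Numerator Σ_{t=1}^{8}(y_t−ȳ)(y_{t+1}−ȳ) = 121.2443
Denominator Σ(y_t−ȳ)² = 391.3689
r_1 = 121.2443 / 391.3689 = 0.310

0.310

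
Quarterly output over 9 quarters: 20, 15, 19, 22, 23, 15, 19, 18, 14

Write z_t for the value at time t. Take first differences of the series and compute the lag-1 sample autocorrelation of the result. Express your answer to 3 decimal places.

First differences Δz: -5, 4, 3, 1, -8, 4, -1, -4
Mean of differences = -0.7500
Numerator Σ(Δz_t−Δz̄)(Δz_{t+1}−Δz̄) = -43.3125
Denominator Σ(Δz_t−Δz̄)² = 143.5000
r_1(Δz) = -43.3125 / 143.5000 = -0.302

-0.302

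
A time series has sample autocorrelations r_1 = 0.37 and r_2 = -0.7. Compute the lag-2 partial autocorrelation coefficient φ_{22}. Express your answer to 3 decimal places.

φ_{22} = (r_2 − r_1²) / (1 − r_1²)
r_1² = (0.37)² = 0.1369
Numerator = -0.7 − 0.1369 = -0.8369; denominator = 1 − 0.1369 = 0.8631
φ_{22} = -0.8369 / 0.8631 = -0.970

-0.970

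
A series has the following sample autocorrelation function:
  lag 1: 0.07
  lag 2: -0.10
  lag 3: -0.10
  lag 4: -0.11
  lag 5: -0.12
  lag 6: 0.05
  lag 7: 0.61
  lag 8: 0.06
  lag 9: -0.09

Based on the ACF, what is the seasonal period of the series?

7

The largest autocorrelation is r_7 = 0.61; the remaining lags stay at or below 0.07.
The dominant spike at lag 7 indicates a seasonal period of 7.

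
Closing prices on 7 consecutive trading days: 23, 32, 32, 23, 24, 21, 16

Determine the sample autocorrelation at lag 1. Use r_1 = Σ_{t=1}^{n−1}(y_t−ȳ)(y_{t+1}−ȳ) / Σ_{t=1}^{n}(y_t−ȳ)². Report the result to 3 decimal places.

Mean ȳ = (23 + 32 + 32 + 23 + 24 + 21 + 16)/7 = 24.4286
Deviations from mean: -1.4286, 7.5714, 7.5714, -1.4286, -0.4286, -3.4286, -8.4286
Σ(y_t−ȳ)(y_{t+1}−ȳ) = (-10.8163) + (57.3265) + (-10.8163) + (0.6122) + (1.4694) + (28.8980) = 66.6735
Denominator Σ(y_t−ȳ)² = 201.7143
r_1 = 66.6735 / 201.7143 = 0.331

0.331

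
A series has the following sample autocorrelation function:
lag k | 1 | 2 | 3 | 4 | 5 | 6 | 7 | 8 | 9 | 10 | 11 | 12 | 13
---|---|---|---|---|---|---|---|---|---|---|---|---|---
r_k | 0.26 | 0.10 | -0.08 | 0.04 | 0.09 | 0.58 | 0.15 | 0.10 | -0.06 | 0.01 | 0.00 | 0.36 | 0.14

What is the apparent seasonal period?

The largest autocorrelation is r_6 = 0.58, with a weaker echo at lag 12 (0.36); the remaining lags stay at or below 0.26. The elevated value at lag 1 (0.26), dropping to 0.10 at lag 2, reflects decaying short-term dependence rather than seasonality.
The dominant spike at lag 6 indicates a seasonal period of 6.

6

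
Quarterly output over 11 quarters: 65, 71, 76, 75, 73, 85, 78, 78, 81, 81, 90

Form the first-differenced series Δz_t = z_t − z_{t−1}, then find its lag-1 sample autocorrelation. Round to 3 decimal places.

-0.392

First differences Δz: 6, 5, -1, -2, 12, -7, 0, 3, 0, 9
Mean of differences = 2.5000
Numerator Σ(Δz_t−Δz̄)(Δz_{t+1}−Δz̄) = -112.2500
Denominator Σ(Δz_t−Δz̄)² = 286.5000
r_1(Δz) = -112.2500 / 286.5000 = -0.392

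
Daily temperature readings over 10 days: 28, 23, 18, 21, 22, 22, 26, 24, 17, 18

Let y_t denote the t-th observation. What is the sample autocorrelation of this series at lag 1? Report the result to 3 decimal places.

Mean ȳ = (28 + 23 + 18 + 21 + 22 + 22 + 26 + 24 + 17 + 18)/10 = 21.9000
Numerator Σ_{t=1}^{9}(y_t−ȳ)(y_{t+1}−ȳ) = 23.6900
Denominator Σ(y_t−ȳ)² = 114.9000
r_1 = 23.6900 / 114.9000 = 0.206

0.206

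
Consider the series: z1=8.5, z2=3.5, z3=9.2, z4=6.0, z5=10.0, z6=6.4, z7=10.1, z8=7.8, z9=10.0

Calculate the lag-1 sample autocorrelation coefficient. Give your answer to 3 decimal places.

-0.528

Mean z̄ = (8.5 + 3.5 + 9.2 + 6.0 + 10.0 + 6.4 + 10.1 + 7.8 + 10.0)/9 = 7.9444
Numerator Σ_{t=1}^{8}(z_t−z̄)(z_{t+1}−z̄) = -21.5998
Denominator Σ(z_t−z̄)² = 40.9222
r_1 = -21.5998 / 40.9222 = -0.528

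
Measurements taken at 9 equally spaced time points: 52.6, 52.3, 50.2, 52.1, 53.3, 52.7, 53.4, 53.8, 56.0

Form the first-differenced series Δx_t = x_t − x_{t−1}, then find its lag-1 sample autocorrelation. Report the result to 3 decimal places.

First differences Δx: -0.3, -2.1, 1.9, 1.2, -0.6, 0.7, 0.4, 2.2
Mean of differences = 0.4250
Numerator Σ(Δx_t−Δx̄)(Δx_{t+1}−Δx̄) = -1.8781
Denominator Σ(Δx_t−Δx̄)² = 13.9550
r_1(Δx) = -1.8781 / 13.9550 = -0.135

-0.135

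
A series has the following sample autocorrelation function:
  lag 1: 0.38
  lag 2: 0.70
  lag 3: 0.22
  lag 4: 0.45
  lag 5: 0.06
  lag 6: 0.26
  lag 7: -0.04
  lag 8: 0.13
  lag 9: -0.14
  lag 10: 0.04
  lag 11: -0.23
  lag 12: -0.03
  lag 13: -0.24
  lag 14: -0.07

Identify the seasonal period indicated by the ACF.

2

The largest autocorrelation is r_2 = 0.70, with a weaker echo at lag 4 (0.45); the remaining lags stay at or below 0.38.
The dominant spike at lag 2 indicates a seasonal period of 2.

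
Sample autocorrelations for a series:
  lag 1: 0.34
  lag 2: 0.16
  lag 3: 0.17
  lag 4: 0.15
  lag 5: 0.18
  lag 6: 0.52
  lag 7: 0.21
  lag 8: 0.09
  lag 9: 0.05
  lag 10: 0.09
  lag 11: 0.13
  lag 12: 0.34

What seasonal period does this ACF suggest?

The largest autocorrelation is r_6 = 0.52; the remaining lags stay at or below 0.34. The elevated value at lag 1 (0.34), dropping to 0.16 at lag 2, reflects decaying short-term dependence rather than seasonality.
The dominant spike at lag 6 indicates a seasonal period of 6.

6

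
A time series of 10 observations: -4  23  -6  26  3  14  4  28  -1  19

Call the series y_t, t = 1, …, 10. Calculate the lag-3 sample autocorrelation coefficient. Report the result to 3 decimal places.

-0.469

Mean ȳ = (-4 + 23 − 6 + 26 + 3 + 14 + 4 + 28 − 1 + 19)/10 = 10.6000
Σ(y_t−ȳ)(y_{t+3}−ȳ) = (-224.8400) + (-94.2400) + (-56.4400) + (-101.6400) + (-132.2400) + (-39.4400) + (-55.4400) = -704.2800
Denominator Σ(y_t−ȳ)² = 1500.4000
r_3 = -704.2800 / 1500.4000 = -0.469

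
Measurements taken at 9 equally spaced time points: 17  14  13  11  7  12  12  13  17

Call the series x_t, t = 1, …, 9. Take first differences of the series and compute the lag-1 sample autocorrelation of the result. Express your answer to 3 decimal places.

First differences Δx: -3, -1, -2, -4, 5, 0, 1, 4
Mean of differences = 0.0000
Numerator Σ(Δx_t−Δx̄)(Δx_{t+1}−Δx̄) = -3.0000
Denominator Σ(Δx_t−Δx̄)² = 72.0000
r_1(Δx) = -3.0000 / 72.0000 = -0.042

-0.042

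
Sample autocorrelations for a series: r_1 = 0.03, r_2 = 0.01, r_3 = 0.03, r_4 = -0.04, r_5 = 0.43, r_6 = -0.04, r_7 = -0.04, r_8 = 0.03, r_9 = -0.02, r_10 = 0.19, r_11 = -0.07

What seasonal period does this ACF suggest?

5

The largest autocorrelation is r_5 = 0.43, with a weaker echo at lag 10 (0.19); the remaining lags stay at or below 0.03.
The dominant spike at lag 5 indicates a seasonal period of 5.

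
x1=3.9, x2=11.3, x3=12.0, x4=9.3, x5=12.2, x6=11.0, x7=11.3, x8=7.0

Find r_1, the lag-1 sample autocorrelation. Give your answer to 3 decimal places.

Mean x̄ = (3.9 + 11.3 + 12.0 + 9.3 + 12.2 + 11.0 + 11.3 + 7.0)/8 = 9.7500
Deviations from mean: -5.8500, 1.5500, 2.2500, -0.4500, 2.4500, 1.2500, 1.5500, -2.7500
Numerator Σ_{t=1}^{7}(x_t−x̄)(x_{t+1}−x̄) = -6.9575
Denominator Σ(x_t−x̄)² = 59.4200
r_1 = -6.9575 / 59.4200 = -0.117

-0.117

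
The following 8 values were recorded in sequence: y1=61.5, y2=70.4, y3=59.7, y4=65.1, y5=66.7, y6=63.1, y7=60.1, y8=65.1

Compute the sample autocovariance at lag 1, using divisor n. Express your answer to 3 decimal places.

Mean ȳ = (61.5 + 70.4 + 59.7 + 65.1 + 66.7 + 63.1 + 60.1 + 65.1)/8 = 63.9625
Σ_{t=1}^{7}(y_t−ȳ)(y_{t+1}−ȳ) = -48.4502
γ_1 = -48.4502 / 8 = -6.056

-6.056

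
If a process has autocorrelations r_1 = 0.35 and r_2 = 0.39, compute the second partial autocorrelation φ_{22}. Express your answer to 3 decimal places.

φ_{22} = (r_2 − r_1²) / (1 − r_1²)
r_1² = (0.35)² = 0.1225
Numerator = 0.39 − 0.1225 = 0.2675; denominator = 1 − 0.1225 = 0.8775
φ_{22} = 0.2675 / 0.8775 = 0.305

0.305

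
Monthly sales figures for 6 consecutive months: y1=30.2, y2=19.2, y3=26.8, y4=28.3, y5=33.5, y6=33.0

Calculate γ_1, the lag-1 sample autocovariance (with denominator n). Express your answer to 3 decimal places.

Mean ȳ = (30.2 + 19.2 + 26.8 + 28.3 + 33.5 + 33.0)/6 = 28.5000
Deviations: 1.7000, -9.3000, -1.7000, -0.2000, 5.0000, 4.5000
Σ_{t=1}^{5}(y_t−ȳ)(y_{t+1}−ȳ) = 21.8400
γ_1 = 21.8400 / 6 = 3.640

3.640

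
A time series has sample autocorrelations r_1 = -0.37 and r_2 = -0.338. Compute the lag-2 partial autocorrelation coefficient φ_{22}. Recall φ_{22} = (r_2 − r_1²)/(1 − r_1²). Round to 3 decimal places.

-0.550

φ_{22} = (r_2 − r_1²) / (1 − r_1²)
r_1² = (-0.37)² = 0.1369
Numerator = -0.338 − 0.1369 = -0.4749; denominator = 1 − 0.1369 = 0.8631
φ_{22} = -0.4749 / 0.8631 = -0.550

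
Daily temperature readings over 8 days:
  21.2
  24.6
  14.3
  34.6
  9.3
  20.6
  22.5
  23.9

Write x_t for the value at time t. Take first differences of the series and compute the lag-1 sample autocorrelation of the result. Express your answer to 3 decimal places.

-0.782

First differences Δx: 3.4, -10.3, 20.3, -25.3, 11.3, 1.9, 1.4
Mean of differences = 0.3857
Numerator Σ(Δx_t−Δx̄)(Δx_{t+1}−Δx̄) = -1018.7988
Denominator Σ(Δx_t−Δx̄)² = 1302.0486
r_1(Δx) = -1018.7988 / 1302.0486 = -0.782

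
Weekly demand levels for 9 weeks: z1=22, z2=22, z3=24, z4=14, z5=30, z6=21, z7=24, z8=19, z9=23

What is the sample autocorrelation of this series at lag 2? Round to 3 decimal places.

Mean z̄ = (22 + 22 + 24 + 14 + 30 + 21 + 24 + 19 + 23)/9 = 22.1111
Σ(z_t−z̄)(z_{t+2}−z̄) = (-0.2099) + (0.9012) + (14.9012) + (9.0123) + (14.9012) + (3.4568) + (1.6790) = 44.6420
Denominator Σ(z_t−z̄)² = 146.8889
r_2 = 44.6420 / 146.8889 = 0.304

0.304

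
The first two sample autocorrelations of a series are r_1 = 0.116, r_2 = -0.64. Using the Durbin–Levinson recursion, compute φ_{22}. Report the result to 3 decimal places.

φ_{22} = (r_2 − r_1²) / (1 − r_1²)
r_1² = (0.116)² = 0.013456
Numerator = -0.64 − 0.0135 = -0.6535; denominator = 1 − 0.0135 = 0.9865
φ_{22} = -0.6535 / 0.9865 = -0.662

-0.662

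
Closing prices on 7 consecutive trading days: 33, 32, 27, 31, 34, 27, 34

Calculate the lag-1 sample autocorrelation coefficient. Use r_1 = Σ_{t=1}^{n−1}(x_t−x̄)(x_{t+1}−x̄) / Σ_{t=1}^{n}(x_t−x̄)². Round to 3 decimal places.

-0.464

Mean x̄ = (33 + 32 + 27 + 31 + 34 + 27 + 34)/7 = 31.1429
Σ(x_t−x̄)(x_{t+1}−x̄) = (1.5918) + (-3.5510) + (0.5918) + (-0.4082) + (-11.8367) + (-11.8367) = -25.4490
Denominator Σ(x_t−x̄)² = 54.8571
r_1 = -25.4490 / 54.8571 = -0.464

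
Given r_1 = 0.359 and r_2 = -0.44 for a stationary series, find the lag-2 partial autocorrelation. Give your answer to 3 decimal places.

-0.653

φ_{22} = (r_2 − r_1²) / (1 − r_1²)
r_1² = (0.359)² = 0.128881
Numerator = -0.44 − 0.1289 = -0.5689; denominator = 1 − 0.1289 = 0.8711
φ_{22} = -0.5689 / 0.8711 = -0.653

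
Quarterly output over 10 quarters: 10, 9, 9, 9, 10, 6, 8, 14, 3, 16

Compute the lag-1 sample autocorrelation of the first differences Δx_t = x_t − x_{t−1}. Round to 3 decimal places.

First differences Δx: -1, 0, 0, 1, -4, 2, 6, -11, 13
Mean of differences = 0.6667
Numerator Σ(Δx_t−Δx̄)(Δx_{t+1}−Δx̄) = -205.4444
Denominator Σ(Δx_t−Δx̄)² = 344.0000
r_1(Δx) = -205.4444 / 344.0000 = -0.597

-0.597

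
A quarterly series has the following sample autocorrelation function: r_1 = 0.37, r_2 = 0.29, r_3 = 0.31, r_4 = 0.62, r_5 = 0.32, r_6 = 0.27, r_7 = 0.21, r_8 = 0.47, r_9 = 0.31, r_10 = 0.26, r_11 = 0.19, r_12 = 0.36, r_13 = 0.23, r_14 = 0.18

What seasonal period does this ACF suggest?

4

The largest autocorrelation is r_4 = 0.62, with a weaker echo at lag 8 (0.47); the remaining lags stay at or below 0.37. The elevated value at lag 1 (0.37), dropping to 0.29 at lag 2, reflects decaying short-term dependence rather than seasonality.
The dominant spike at lag 4 indicates a seasonal period of 4.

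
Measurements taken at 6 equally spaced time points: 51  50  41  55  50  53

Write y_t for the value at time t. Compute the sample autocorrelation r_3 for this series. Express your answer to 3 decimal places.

Mean ȳ = (51 + 50 + 41 + 55 + 50 + 53)/6 = 50.0000
Deviations from mean: 1.0000, 0.0000, -9.0000, 5.0000, 0.0000, 3.0000
Σ(y_t−ȳ)(y_{t+3}−ȳ) = (5.0000) + (0.0000) + (-27.0000) = -22.0000
Denominator Σ(y_t−ȳ)² = 116.0000
r_3 = -22.0000 / 116.0000 = -0.190

-0.190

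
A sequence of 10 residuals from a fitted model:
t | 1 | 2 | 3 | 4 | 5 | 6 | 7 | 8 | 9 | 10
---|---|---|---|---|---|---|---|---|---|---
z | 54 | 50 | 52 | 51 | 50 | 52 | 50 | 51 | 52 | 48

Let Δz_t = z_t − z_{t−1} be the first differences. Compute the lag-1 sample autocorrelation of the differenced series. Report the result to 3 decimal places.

First differences Δz: -4, 2, -1, -1, 2, -2, 1, 1, -4
Mean of differences = -0.6667
Numerator Σ(Δz_t−Δz̄)(Δz_{t+1}−Δz̄) = -19.1111
Denominator Σ(Δz_t−Δz̄)² = 44.0000
r_1(Δz) = -19.1111 / 44.0000 = -0.434

-0.434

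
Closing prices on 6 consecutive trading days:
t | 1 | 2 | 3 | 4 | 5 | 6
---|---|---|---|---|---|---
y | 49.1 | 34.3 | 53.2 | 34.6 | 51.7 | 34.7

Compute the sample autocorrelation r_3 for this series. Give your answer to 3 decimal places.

Mean ȳ = (49.1 + 34.3 + 53.2 + 34.6 + 51.7 + 34.7)/6 = 42.9333
Deviations from mean: 6.1667, -8.6333, 10.2667, -8.3333, 8.7667, -8.2333
Numerator Σ_{t=1}^{3}(y_t−ȳ)(y_{t+3}−ȳ) = -211.6033
Denominator Σ(y_t−ȳ)² = 432.0533
r_3 = -211.6033 / 432.0533 = -0.490

-0.490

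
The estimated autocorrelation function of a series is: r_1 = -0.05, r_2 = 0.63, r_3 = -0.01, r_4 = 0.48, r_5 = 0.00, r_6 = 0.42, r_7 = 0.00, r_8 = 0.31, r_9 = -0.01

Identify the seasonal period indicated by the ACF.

2

The largest autocorrelation is r_2 = 0.63, with weaker echoes at lags 4 (0.48), 6 (0.42) and 8 (0.31); the remaining lags stay at or below 0.00.
The dominant spike at lag 2 indicates a seasonal period of 2.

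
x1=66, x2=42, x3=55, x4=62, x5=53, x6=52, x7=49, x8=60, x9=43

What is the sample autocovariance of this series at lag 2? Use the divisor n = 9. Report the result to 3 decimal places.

Mean x̄ = (66 + 42 + 55 + 62 + 53 + 52 + 49 + 60 + 43)/9 = 53.5556
Σ_{t=1}^{7}(x_t−x̄)(x_{t+2}−x̄) = -52.9506
γ_2 = -52.9506 / 9 = -5.883

-5.883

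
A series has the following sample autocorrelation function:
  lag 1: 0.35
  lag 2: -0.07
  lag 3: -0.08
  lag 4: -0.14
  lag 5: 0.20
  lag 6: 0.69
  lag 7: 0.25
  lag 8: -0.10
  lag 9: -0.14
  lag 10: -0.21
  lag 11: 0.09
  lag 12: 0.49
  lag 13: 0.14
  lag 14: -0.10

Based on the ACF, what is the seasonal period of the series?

The largest autocorrelation is r_6 = 0.69, with a weaker echo at lag 12 (0.49); the remaining lags stay at or below 0.35.
The dominant spike at lag 6 indicates a seasonal period of 6.

6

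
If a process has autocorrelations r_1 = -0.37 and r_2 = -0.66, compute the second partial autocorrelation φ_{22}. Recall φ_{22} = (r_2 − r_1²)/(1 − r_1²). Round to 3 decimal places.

-0.923

φ_{22} = (r_2 − r_1²) / (1 − r_1²)
r_1² = (-0.37)² = 0.1369
Numerator = -0.66 − 0.1369 = -0.7969; denominator = 1 − 0.1369 = 0.8631
φ_{22} = -0.7969 / 0.8631 = -0.923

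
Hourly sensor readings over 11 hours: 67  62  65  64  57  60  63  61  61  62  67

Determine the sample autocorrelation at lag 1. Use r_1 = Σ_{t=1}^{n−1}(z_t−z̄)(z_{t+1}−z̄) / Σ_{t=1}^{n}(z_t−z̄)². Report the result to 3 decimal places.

Mean z̄ = (67 + 62 + 65 + 64 + 57 + 60 + 63 + 61 + 61 + 62 + 67)/11 = 62.6364
Numerator Σ_{t=1}^{10}(z_t−z̄)(z_{t+1}−z̄) = 5.5041
Denominator Σ(z_t−z̄)² = 90.5455
r_1 = 5.5041 / 90.5455 = 0.061

0.061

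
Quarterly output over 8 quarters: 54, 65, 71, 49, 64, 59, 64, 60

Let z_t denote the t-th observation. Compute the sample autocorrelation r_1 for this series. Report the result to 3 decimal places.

Mean z̄ = (54 + 65 + 71 + 49 + 64 + 59 + 64 + 60)/8 = 60.7500
Deviations from mean: -6.7500, 4.2500, 10.2500, -11.7500, 3.2500, -1.7500, 3.2500, -0.7500
Σ(z_t−z̄)(z_{t+1}−z̄) = (-28.6875) + (43.5625) + (-120.4375) + (-38.1875) + (-5.6875) + (-5.6875) + (-2.4375) = -157.5625
Denominator Σ(z_t−z̄)² = 331.5000
r_1 = -157.5625 / 331.5000 = -0.475

-0.475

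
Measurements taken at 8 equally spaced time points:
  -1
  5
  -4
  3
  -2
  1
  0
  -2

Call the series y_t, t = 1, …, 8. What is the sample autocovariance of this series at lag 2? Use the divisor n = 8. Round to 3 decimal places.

3.500

Mean ȳ = (-1 + 5 − 4 + 3 − 2 + 1 + 0 − 2)/8 = 0.0000
Deviations: -1.0000, 5.0000, -4.0000, 3.0000, -2.0000, 1.0000, 0.0000, -2.0000
Σ_{t=1}^{6}(y_t−ȳ)(y_{t+2}−ȳ) = 28.0000
γ_2 = 28.0000 / 8 = 3.500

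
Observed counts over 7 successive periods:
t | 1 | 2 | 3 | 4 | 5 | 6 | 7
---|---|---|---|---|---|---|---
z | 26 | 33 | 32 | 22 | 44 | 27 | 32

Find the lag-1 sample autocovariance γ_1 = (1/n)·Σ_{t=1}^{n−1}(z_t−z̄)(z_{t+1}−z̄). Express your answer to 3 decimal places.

Mean z̄ = (26 + 33 + 32 + 22 + 44 + 27 + 32)/7 = 30.8571
Deviations: -4.8571, 2.1429, 1.1429, -8.8571, 13.1429, -3.8571, 1.1429
Σ_{t=1}^{6}(z_t−z̄)(z_{t+1}−z̄) = -189.5918
γ_1 = -189.5918 / 7 = -27.085

-27.085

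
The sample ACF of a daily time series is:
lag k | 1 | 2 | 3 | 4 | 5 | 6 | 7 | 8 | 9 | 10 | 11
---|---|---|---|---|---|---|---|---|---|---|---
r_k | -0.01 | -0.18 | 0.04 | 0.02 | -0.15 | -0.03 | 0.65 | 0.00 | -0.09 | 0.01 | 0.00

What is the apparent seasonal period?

7

The largest autocorrelation is r_7 = 0.65; the remaining lags stay at or below 0.04.
The dominant spike at lag 7 indicates a seasonal period of 7.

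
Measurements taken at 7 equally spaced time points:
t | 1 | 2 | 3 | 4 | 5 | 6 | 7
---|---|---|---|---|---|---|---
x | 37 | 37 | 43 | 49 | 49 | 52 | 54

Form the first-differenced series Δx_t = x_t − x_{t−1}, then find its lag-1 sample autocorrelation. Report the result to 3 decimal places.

-0.232

First differences Δx: 0, 6, 6, 0, 3, 2
Mean of differences = 2.8333
Numerator Σ(Δx_t−Δx̄)(Δx_{t+1}−Δx̄) = -8.5278
Denominator Σ(Δx_t−Δx̄)² = 36.8333
r_1(Δx) = -8.5278 / 36.8333 = -0.232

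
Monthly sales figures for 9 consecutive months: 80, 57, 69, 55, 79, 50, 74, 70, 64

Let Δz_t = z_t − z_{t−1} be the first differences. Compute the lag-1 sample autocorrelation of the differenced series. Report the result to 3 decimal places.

-0.771

First differences Δz: -23, 12, -14, 24, -29, 24, -4, -6
Mean of differences = -2.0000
Numerator Σ(Δz_t−Δz̄)(Δz_{t+1}−Δz̄) = -2222.0000
Denominator Σ(Δz_t−Δz̄)² = 2882.0000
r_1(Δz) = -2222.0000 / 2882.0000 = -0.771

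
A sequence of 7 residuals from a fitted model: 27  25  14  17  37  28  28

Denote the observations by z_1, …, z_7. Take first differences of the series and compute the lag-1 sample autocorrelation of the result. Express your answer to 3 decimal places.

-0.214

First differences Δz: -2, -11, 3, 20, -9, 0
Mean of differences = 0.1667
Numerator Σ(Δz_t−Δz̄)(Δz_{t+1}−Δz̄) = -131.5278
Denominator Σ(Δz_t−Δz̄)² = 614.8333
r_1(Δz) = -131.5278 / 614.8333 = -0.214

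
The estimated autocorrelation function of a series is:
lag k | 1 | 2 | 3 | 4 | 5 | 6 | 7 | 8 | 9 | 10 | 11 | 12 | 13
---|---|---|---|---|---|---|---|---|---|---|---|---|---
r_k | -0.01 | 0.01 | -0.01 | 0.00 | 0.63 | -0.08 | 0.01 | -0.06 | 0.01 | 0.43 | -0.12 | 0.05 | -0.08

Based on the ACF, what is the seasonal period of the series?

The largest autocorrelation is r_5 = 0.63, with a weaker echo at lag 10 (0.43); the remaining lags stay at or below 0.05.
The dominant spike at lag 5 indicates a seasonal period of 5.

5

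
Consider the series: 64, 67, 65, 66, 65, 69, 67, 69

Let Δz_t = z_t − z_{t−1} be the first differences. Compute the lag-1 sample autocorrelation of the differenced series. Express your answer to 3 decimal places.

-0.720

First differences Δz: 3, -2, 1, -1, 4, -2, 2
Mean of differences = 0.7143
Numerator Σ(Δz_t−Δz̄)(Δz_{t+1}−Δz̄) = -25.5102
Denominator Σ(Δz_t−Δz̄)² = 35.4286
r_1(Δz) = -25.5102 / 35.4286 = -0.720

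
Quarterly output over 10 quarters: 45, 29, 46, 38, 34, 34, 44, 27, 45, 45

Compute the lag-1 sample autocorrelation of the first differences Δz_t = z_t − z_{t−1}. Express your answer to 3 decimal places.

-0.637

First differences Δz: -16, 17, -8, -4, 0, 10, -17, 18, 0
Mean of differences = 0.0000
Numerator Σ(Δz_t−Δz̄)(Δz_{t+1}−Δz̄) = -852.0000
Denominator Σ(Δz_t−Δz̄)² = 1338.0000
r_1(Δz) = -852.0000 / 1338.0000 = -0.637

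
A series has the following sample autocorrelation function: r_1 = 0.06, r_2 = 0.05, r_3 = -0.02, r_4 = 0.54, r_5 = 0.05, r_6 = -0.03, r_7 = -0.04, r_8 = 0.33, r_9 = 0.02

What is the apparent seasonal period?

4

The largest autocorrelation is r_4 = 0.54, with a weaker echo at lag 8 (0.33); the remaining lags stay at or below 0.06.
The dominant spike at lag 4 indicates a seasonal period of 4.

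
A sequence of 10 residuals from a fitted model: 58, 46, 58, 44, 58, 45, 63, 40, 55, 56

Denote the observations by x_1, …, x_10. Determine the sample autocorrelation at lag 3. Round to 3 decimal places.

Mean x̄ = (58 + 46 + 58 + 44 + 58 + 45 + 63 + 40 + 55 + 56)/10 = 52.3000
Numerator Σ_{t=1}^{7}(x_t−x̄)(x_{t+3}−x̄) = -263.8700
Denominator Σ(x_t−x̄)² = 546.1000
r_3 = -263.8700 / 546.1000 = -0.483

-0.483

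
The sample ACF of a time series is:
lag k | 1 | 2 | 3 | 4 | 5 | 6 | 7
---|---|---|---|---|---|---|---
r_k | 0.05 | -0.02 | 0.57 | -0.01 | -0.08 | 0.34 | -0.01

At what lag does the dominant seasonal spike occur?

The largest autocorrelation is r_3 = 0.57, with a weaker echo at lag 6 (0.34); the remaining lags stay at or below 0.05.
The dominant spike at lag 3 indicates a seasonal period of 3.

3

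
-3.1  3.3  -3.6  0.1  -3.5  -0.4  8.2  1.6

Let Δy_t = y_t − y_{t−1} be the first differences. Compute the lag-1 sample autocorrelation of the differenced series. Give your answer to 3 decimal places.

-0.535

First differences Δy: 6.4, -6.9, 3.7, -3.6, 3.1, 8.6, -6.6
Mean of differences = 0.6714
Numerator Σ(Δy_t−Δȳ)(Δy_{t+1}−Δȳ) = -128.0108
Denominator Σ(Δy_t−Δȳ)² = 239.1943
r_1(Δy) = -128.0108 / 239.1943 = -0.535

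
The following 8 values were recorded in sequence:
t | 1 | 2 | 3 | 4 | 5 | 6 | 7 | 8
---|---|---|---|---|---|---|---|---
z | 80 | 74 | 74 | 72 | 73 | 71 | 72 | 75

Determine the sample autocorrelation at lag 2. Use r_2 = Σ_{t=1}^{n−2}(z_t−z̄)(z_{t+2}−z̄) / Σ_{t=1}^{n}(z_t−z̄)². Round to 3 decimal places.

0.077

Mean z̄ = (80 + 74 + 74 + 72 + 73 + 71 + 72 + 75)/8 = 73.8750
Deviations from mean: 6.1250, 0.1250, 0.1250, -1.8750, -0.8750, -2.8750, -1.8750, 1.1250
Σ(z_t−z̄)(z_{t+2}−z̄) = (0.7656) + (-0.2344) + (-0.1094) + (5.3906) + (1.6406) + (-3.2344) = 4.2188
Denominator Σ(z_t−z̄)² = 54.8750
r_2 = 4.2188 / 54.8750 = 0.077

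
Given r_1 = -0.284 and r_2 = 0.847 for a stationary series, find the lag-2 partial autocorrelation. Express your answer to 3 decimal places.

0.834

φ_{22} = (r_2 − r_1²) / (1 − r_1²)
r_1² = (-0.284)² = 0.080656
Numerator = 0.847 − 0.0807 = 0.7663; denominator = 1 − 0.0807 = 0.9193
φ_{22} = 0.7663 / 0.9193 = 0.834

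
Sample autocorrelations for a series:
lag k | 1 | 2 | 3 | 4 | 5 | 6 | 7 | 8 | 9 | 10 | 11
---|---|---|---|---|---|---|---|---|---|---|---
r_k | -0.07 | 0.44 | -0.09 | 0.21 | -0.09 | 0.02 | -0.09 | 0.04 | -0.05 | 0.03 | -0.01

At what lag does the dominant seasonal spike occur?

2

The largest autocorrelation is r_2 = 0.44, with a weaker echo at lag 4 (0.21); the remaining lags stay at or below 0.04.
The dominant spike at lag 2 indicates a seasonal period of 2.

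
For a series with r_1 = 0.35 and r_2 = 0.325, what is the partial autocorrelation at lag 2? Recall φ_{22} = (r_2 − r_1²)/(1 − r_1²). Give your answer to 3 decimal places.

φ_{22} = (r_2 − r_1²) / (1 − r_1²)
r_1² = (0.35)² = 0.1225
Numerator = 0.325 − 0.1225 = 0.2025; denominator = 1 − 0.1225 = 0.8775
φ_{22} = 0.2025 / 0.8775 = 0.231

0.231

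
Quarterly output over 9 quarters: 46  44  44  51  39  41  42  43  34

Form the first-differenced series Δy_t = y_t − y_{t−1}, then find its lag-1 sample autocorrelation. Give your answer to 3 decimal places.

First differences Δy: -2, 0, 7, -12, 2, 1, 1, -9
Mean of differences = -1.5000
Numerator Σ(Δy_t−Δȳ)(Δy_{t+1}−Δȳ) = -117.7500
Denominator Σ(Δy_t−Δȳ)² = 266.0000
r_1(Δy) = -117.7500 / 266.0000 = -0.443

-0.443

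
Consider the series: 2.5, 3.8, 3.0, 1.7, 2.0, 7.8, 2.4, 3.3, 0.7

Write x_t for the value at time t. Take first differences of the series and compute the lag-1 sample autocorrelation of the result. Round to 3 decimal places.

First differences Δx: 1.3, -0.8, -1.3, 0.3, 5.8, -5.4, 0.9, -2.6
Mean of differences = -0.2250
Numerator Σ(Δx_t−Δx̄)(Δx_{t+1}−Δx̄) = -37.3331
Denominator Σ(Δx_t−Δx̄)² = 74.0750
r_1(Δx) = -37.3331 / 74.0750 = -0.504

-0.504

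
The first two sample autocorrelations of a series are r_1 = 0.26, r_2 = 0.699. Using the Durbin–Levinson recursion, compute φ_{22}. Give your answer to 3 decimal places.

φ_{22} = (r_2 − r_1²) / (1 − r_1²)
r_1² = (0.26)² = 0.0676
Numerator = 0.699 − 0.0676 = 0.6314; denominator = 1 − 0.0676 = 0.9324
φ_{22} = 0.6314 / 0.9324 = 0.677

0.677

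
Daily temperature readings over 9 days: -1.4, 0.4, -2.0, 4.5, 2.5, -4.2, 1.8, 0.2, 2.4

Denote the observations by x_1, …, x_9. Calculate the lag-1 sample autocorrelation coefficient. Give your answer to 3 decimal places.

Mean x̄ = (-1.4 + 0.4 − 2.0 + 4.5 + 2.5 − 4.2 + 1.8 + 0.2 + 2.4)/9 = 0.4667
Numerator Σ_{t=1}^{8}(x_t−x̄)(x_{t+1}−x̄) = -18.0411
Denominator Σ(x_t−x̄)² = 57.3400
r_1 = -18.0411 / 57.3400 = -0.315

-0.315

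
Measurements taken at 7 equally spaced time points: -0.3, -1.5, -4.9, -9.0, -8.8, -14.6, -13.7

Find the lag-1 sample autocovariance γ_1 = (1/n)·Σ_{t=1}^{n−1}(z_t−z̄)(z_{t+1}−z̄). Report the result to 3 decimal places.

15.720

Mean z̄ = (-0.3 − 1.5 − 4.9 − 9.0 − 8.8 − 14.6 − 13.7)/7 = -7.5429
Deviations: 7.2429, 6.0429, 2.6429, -1.4571, -1.2571, -7.0571, -6.1571
Σ_{t=1}^{6}(z_t−z̄)(z_{t+1}−z̄) = 110.0424
γ_1 = 110.0424 / 7 = 15.720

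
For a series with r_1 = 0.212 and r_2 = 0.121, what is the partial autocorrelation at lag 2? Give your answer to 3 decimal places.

0.080

φ_{22} = (r_2 − r_1²) / (1 − r_1²)
r_1² = (0.212)² = 0.044944
Numerator = 0.121 − 0.0449 = 0.0761; denominator = 1 − 0.0449 = 0.9551
φ_{22} = 0.0761 / 0.9551 = 0.080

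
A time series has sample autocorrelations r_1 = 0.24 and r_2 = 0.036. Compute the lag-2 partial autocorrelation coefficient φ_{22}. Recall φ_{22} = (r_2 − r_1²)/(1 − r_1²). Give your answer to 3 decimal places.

-0.023

φ_{22} = (r_2 − r_1²) / (1 − r_1²)
r_1² = (0.24)² = 0.0576
Numerator = 0.036 − 0.0576 = -0.0216; denominator = 1 − 0.0576 = 0.9424
φ_{22} = -0.0216 / 0.9424 = -0.023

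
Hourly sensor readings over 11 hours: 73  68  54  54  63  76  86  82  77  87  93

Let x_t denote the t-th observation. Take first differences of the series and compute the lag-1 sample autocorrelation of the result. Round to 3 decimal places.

0.374

First differences Δx: -5, -14, 0, 9, 13, 10, -4, -5, 10, 6
Mean of differences = 2.0000
Numerator Σ(Δx_t−Δx̄)(Δx_{t+1}−Δx̄) = 265.0000
Denominator Σ(Δx_t−Δx̄)² = 708.0000
r_1(Δx) = 265.0000 / 708.0000 = 0.374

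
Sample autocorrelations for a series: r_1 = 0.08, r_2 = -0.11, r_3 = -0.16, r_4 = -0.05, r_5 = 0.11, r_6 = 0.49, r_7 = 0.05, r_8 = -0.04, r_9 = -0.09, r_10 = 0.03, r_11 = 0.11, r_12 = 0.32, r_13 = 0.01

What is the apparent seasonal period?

The largest autocorrelation is r_6 = 0.49, with a weaker echo at lag 12 (0.32); the remaining lags stay at or below 0.11.
The dominant spike at lag 6 indicates a seasonal period of 6.

6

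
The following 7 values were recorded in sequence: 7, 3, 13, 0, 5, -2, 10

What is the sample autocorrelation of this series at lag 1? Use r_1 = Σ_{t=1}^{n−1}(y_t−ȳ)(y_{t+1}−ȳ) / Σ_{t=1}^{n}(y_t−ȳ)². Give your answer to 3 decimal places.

Mean ȳ = (7 + 3 + 13 + 0 + 5 − 2 + 10)/7 = 5.1429
Σ(y_t−ȳ)(y_{t+1}−ȳ) = (-3.9796) + (-16.8367) + (-40.4082) + (0.7347) + (1.0204) + (-34.6939) = -94.1633
Denominator Σ(y_t−ȳ)² = 170.8571
r_1 = -94.1633 / 170.8571 = -0.551

-0.551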